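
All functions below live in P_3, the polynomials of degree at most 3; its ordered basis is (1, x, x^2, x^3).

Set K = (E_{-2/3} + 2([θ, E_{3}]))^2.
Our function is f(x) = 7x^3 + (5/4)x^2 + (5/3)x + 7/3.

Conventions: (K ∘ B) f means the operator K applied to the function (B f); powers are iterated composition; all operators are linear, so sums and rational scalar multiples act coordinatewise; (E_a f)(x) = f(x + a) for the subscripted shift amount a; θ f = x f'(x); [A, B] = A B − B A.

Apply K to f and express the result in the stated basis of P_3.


the image equals g(x) = 7x^3 - (1115/4)x^2 + (1025/3)x + 207515/27

E_{-2/3} f = 7x^3 - (51/4)x^2 + (28/3)x - 8/27
E_{3} f = 7x^3 + (257/4)x^2 + (1189/6)x + 2491/12
θ E_{3} f = 21x^3 + (257/2)x^2 + (1189/6)x
θ f = 21x^3 + (5/2)x^2 + (5/3)x
E_{3} θ f = 21x^3 + (383/2)x^2 + (1751/3)x + 1189/2
[θ, E_{3}] f = -63x^2 - (771/2)x - 1189/2
(2([θ, E_{3}])) f = -126x^2 - 771x - 1189
(E_{-2/3} + 2([θ, E_{3}])) f = 7x^3 - (555/4)x^2 - (2285/3)x - 32111/27
E_{-2/3} (E_{-2/3} + 2([θ, E_{3}])) f = 7x^3 - (611/4)x^2 - (1702/3)x - 20122/27
E_{3} (E_{-2/3} + 2([θ, E_{3}])) f = 7x^3 - (303/4)x^2 - (8431/6)x - 489677/108
θ E_{3} (E_{-2/3} + 2([θ, E_{3}])) f = 21x^3 - (303/2)x^2 - (8431/6)x
θ (E_{-2/3} + 2([θ, E_{3}])) f = 21x^3 - (555/2)x^2 - (2285/3)x
E_{3} θ (E_{-2/3} + 2([θ, E_{3}])) f = 21x^3 - (177/2)x^2 - (5579/3)x - 8431/2
[θ, E_{3}] (E_{-2/3} + 2([θ, E_{3}])) f = -63x^2 + (909/2)x + 8431/2
(2([θ, E_{3}])) (E_{-2/3} + 2([θ, E_{3}])) f = -126x^2 + 909x + 8431
(E_{-2/3} + 2([θ, E_{3}])) (E_{-2/3} + 2([θ, E_{3}])) f = 7x^3 - (1115/4)x^2 + (1025/3)x + 207515/27


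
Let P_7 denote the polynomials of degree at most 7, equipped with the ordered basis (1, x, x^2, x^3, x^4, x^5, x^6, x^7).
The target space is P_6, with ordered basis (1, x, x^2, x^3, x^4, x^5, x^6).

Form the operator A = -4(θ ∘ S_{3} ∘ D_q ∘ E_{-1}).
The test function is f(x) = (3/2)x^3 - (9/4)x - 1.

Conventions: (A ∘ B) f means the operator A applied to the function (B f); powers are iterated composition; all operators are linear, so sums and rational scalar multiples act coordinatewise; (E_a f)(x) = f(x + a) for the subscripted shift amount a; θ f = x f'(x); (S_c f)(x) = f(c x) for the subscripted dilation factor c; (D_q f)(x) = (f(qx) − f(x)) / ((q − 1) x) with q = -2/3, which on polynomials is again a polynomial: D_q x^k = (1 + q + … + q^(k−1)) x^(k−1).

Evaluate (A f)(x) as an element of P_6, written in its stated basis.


the result is g(x) = -84x^2 + 18x

E_{-1} f = (3/2)x^3 - (9/2)x^2 + (9/4)x - 1/4
D_q E_{-1} f = (7/6)x^2 - (3/2)x + 9/4
S_{3} D_q E_{-1} f = (21/2)x^2 - (9/2)x + 9/4
θ S_{3} D_q E_{-1} f = 21x^2 - (9/2)x
(-4(θ ∘ S_{3} ∘ D_q ∘ E_{-1})) f = -84x^2 + 18x


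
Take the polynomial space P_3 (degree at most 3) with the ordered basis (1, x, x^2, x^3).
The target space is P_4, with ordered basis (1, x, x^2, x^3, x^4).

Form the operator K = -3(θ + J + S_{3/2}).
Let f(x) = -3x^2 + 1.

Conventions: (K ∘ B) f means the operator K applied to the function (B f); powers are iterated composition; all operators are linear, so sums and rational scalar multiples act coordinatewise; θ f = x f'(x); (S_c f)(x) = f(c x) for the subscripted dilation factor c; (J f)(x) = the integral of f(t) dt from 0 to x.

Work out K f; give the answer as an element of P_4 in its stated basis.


the result is g(x) = 3x^3 + (153/4)x^2 - 3x - 3

θ f = -6x^2
J f = -x^3 + x
S_{3/2} f = -(27/4)x^2 + 1
(θ + J + S_{3/2}) f = -x^3 - (51/4)x^2 + x + 1
(-3(θ + J + S_{3/2})) f = 3x^3 + (153/4)x^2 - 3x - 3


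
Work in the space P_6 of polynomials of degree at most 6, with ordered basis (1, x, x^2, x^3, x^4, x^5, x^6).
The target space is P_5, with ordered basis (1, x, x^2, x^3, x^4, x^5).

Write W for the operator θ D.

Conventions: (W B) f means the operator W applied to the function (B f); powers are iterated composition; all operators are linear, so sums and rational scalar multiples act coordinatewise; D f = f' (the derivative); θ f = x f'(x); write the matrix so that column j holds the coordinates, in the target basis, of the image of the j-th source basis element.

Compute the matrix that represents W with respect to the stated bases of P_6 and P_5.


image of 1: 0
image of x: 0
image of x^2: 2x
image of x^3: 6x^2
image of x^4: 12x^3
image of x^5: 20x^4
image of x^6: 30x^5
each image's coordinates form column j of the matrix

the matrix is [[0, 0, 0, 0, 0, 0, 0]; [0, 0, 2, 0, 0, 0, 0]; [0, 0, 0, 6, 0, 0, 0]; [0, 0, 0, 0, 12, 0, 0]; [0, 0, 0, 0, 0, 20, 0]; [0, 0, 0, 0, 0, 0, 30]] (rows listed top to bottom)


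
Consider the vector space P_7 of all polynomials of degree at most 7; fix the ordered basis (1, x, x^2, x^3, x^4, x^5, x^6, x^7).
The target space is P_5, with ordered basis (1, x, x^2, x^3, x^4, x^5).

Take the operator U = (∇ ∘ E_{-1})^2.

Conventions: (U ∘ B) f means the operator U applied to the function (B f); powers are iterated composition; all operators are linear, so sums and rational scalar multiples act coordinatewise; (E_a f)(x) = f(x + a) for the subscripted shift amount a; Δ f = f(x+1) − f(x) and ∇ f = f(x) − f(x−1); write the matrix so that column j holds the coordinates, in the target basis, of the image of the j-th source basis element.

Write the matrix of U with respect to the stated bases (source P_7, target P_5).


the matrix is [[0, 0, 2, -18, 110, -570, 2702, -12138]; [0, 0, 0, 6, -72, 550, -3420, 18914]; [0, 0, 0, 0, 12, -180, 1650, -11970]; [0, 0, 0, 0, 0, 20, -360, 3850]; [0, 0, 0, 0, 0, 0, 30, -630]; [0, 0, 0, 0, 0, 0, 0, 42]] (rows listed top to bottom)

image of 1: 0
image of x: 0
image of x^2: 2
image of x^3: 6x - 18
image of x^4: 12x^2 - 72x + 110
image of x^5: 20x^3 - 180x^2 + 550x - 570
image of x^6: 30x^4 - 360x^3 + 1650x^2 - 3420x + 2702
image of x^7: 42x^5 - 630x^4 + 3850x^3 - 11970x^2 + 18914x - 12138
each image's coordinates form column j of the matrix


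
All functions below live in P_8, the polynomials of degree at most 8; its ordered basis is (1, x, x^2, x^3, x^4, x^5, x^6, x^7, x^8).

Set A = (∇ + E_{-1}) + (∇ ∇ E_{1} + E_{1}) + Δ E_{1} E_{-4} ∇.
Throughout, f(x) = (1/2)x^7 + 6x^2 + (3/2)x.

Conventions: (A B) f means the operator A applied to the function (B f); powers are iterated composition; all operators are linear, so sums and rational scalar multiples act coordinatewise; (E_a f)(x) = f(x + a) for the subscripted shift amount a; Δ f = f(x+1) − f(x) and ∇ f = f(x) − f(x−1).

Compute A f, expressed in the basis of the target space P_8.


the result is g(x) = x^7 + (7/2)x^6 + (105/2)x^5 - (595/2)x^4 + (3955/2)x^3 - (11925/2)x^2 + (18965/2)x - 6037

∇ f = (7/2)x^6 - (21/2)x^5 + (35/2)x^4 - (35/2)x^3 + (21/2)x^2 + (17/2)x - 4
E_{-1} f = (1/2)x^7 - (7/2)x^6 + (21/2)x^5 - (35/2)x^4 + (35/2)x^3 - (9/2)x^2 - 7x + 4
(∇ + E_{-1}) f = (1/2)x^7 + 6x^2 + (3/2)x
E_{1} f = (1/2)x^7 + (7/2)x^6 + (21/2)x^5 + (35/2)x^4 + (35/2)x^3 + (33/2)x^2 + 17x + 8
∇ E_{1} f = (7/2)x^6 + (21/2)x^5 + (35/2)x^4 + (35/2)x^3 + (21/2)x^2 + (31/2)x + 8
∇ ∇ E_{1} f = 21x^5 + 35x^3 + 7x + 12
E_{1} f = (1/2)x^7 + (7/2)x^6 + (21/2)x^5 + (35/2)x^4 + (35/2)x^3 + (33/2)x^2 + 17x + 8
(∇ ∇ E_{1} + E_{1}) f = (1/2)x^7 + (7/2)x^6 + (63/2)x^5 + (35/2)x^4 + (105/2)x^3 + (33/2)x^2 + 24x + 20
∇ f = (7/2)x^6 - (21/2)x^5 + (35/2)x^4 - (35/2)x^3 + (21/2)x^2 + (17/2)x - 4
E_{-4} ∇ f = (7/2)x^6 - (189/2)x^5 + (2135/2)x^4 - (12915/2)x^3 + (44121/2)x^2 - (80679/2)x + 30818
E_{1} E_{-4} ∇ f = (7/2)x^6 - (147/2)x^5 + (1295/2)x^4 - (6125/2)x^3 + (16401/2)x^2 - (23545/2)x + 7058
Δ E_{1} E_{-4} ∇ f = 21x^5 - 315x^4 + 1925x^3 - 5985x^2 + 9457x - 6057
((∇ + E_{-1}) + (∇ ∇ E_{1} + E_{1}) + Δ E_{1} E_{-4} ∇) f = x^7 + (7/2)x^6 + (105/2)x^5 - (595/2)x^4 + (3955/2)x^3 - (11925/2)x^2 + (18965/2)x - 6037


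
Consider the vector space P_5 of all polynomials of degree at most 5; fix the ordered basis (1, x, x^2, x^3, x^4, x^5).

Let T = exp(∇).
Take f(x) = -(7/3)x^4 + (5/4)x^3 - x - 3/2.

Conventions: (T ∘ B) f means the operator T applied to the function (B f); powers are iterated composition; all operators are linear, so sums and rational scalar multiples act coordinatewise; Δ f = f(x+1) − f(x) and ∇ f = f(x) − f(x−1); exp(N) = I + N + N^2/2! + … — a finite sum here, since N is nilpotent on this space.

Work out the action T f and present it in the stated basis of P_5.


g(x) = -(7/3)x^4 - (97/12)x^3 + (15/4)x^2 + (25/3)x - 73/12

order-1 term: -(28/3)x^3 + (71/4)x^2 - (157/12)x + 31/12
order-2 term: -14x^2 + (127/4)x - 241/12
order-3 term: -(28/3)x + 61/4
order-4 term: -7/3
the series for exp(∇) f terminates at order 4
exp(∇) f = -(7/3)x^4 - (97/12)x^3 + (15/4)x^2 + (25/3)x - 73/12


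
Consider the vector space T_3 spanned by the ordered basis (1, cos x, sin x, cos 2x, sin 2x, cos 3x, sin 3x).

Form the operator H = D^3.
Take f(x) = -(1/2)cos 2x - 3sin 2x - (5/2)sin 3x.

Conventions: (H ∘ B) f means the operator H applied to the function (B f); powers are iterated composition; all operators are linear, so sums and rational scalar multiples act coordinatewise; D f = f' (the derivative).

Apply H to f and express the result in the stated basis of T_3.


g(x) = 24cos 2x - 4sin 2x + (135/2)cos 3x

D f = -6cos 2x + sin 2x - (15/2)cos 3x
D D f = 2cos 2x + 12sin 2x + (45/2)sin 3x
D D D f = 24cos 2x - 4sin 2x + (135/2)cos 3x


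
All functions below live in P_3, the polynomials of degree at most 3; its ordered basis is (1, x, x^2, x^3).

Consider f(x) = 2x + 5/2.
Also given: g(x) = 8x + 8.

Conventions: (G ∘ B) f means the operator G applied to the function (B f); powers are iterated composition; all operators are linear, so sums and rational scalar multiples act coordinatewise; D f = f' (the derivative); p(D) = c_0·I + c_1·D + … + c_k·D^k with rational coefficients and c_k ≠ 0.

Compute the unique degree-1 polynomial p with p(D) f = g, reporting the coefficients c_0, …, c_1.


D^0 f = 2x + 5/2
D^1 f = 2
matching coefficients of g against c_0 f + c_1 Df + … from the top degree down determines the c_i
solution: c_0 = 4, c_1 = -1

p(D) = 4·I − D, i.e. c_0 = 4, c_1 = -1


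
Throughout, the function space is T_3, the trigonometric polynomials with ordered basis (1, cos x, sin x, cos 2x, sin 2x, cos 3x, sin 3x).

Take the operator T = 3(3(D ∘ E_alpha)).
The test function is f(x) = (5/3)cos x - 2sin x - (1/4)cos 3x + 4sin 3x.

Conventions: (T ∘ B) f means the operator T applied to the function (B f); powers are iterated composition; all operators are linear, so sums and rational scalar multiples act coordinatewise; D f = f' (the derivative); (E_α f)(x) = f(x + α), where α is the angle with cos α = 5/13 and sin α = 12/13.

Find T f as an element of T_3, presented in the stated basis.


E_alpha f = -(47/39)cos x - (30/13)sin x - (11213/8788)cos 3x - (8347/2197)sin 3x
D E_alpha f = -(30/13)cos x + (47/39)sin x - (25041/2197)cos 3x + (33639/8788)sin 3x
(3(D ∘ E_alpha)) f = -(90/13)cos x + (47/13)sin x - (75123/2197)cos 3x + (100917/8788)sin 3x
(3(3(D ∘ E_alpha))) f = -(270/13)cos x + (141/13)sin x - (225369/2197)cos 3x + (302751/8788)sin 3x

g(x) = -(270/13)cos x + (141/13)sin x - (225369/2197)cos 3x + (302751/8788)sin 3x


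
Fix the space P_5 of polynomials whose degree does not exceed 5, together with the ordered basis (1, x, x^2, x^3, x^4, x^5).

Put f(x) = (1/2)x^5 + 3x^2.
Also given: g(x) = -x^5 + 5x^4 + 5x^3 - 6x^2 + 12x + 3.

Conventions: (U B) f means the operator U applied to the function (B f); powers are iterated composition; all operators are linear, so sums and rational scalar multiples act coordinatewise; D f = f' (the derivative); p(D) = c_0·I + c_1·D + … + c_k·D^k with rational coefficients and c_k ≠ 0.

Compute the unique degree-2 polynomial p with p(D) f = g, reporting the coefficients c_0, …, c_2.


D^0 f = (1/2)x^5 + 3x^2
D^1 f = (5/2)x^4 + 6x
D^2 f = 10x^3 + 6
matching coefficients of g against c_0 f + c_1 Df + … from the top degree down determines the c_i
solution: c_0 = -2, c_1 = 2, c_2 = 1/2

p(D) = -2·I + 2·D + (1/2)·D^2, i.e. c_0 = -2, c_1 = 2, c_2 = 1/2


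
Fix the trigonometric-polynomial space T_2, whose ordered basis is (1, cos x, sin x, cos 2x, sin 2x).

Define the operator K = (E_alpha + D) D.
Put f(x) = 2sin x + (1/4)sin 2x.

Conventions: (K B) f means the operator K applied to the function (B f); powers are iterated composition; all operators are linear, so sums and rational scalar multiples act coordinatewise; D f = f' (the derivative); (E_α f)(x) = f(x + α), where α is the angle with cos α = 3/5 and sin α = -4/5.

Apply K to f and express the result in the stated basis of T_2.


g(x) = (6/5)cos x - (2/5)sin x - (7/50)cos 2x - (13/25)sin 2x

D f = 2cos x + (1/2)cos 2x
E_alpha D f = (6/5)cos x + (8/5)sin x - (7/50)cos 2x + (12/25)sin 2x
D D f = -2sin x - sin 2x
(E_alpha + D) D f = (6/5)cos x - (2/5)sin x - (7/50)cos 2x - (13/25)sin 2x


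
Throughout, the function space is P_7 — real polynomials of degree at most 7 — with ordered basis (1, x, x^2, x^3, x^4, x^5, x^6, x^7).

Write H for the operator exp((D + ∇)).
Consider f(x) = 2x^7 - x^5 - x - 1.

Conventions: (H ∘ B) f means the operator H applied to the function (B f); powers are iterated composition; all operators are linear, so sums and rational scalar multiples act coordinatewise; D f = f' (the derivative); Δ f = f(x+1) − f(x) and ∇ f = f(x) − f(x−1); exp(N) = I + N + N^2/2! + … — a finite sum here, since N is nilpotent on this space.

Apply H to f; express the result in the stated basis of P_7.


order-1 term: 28x^6 - 42x^5 + 60x^4 - 60x^3 + 32x^2 - 9x - 1
order-2 term: 168x^5 - 420x^4 + 730x^3 - 780x^2 + 463x - 120
order-3 term: 560x^4 - 1680x^3 + 2860x^2 - 2610x + 1008
order-4 term: 1120x^3 - 3360x^2 + 4680x - 2580
order-5 term: 1344x^2 - 3360x + 2768
order-6 term: 896x - 1344
order-7 term: 256
the series for exp((D + ∇)) f terminates at order 7
exp((D + ∇)) f = 2x^7 + 28x^6 + 125x^5 + 200x^4 + 110x^3 + 96x^2 + 59x - 14

the result is g(x) = 2x^7 + 28x^6 + 125x^5 + 200x^4 + 110x^3 + 96x^2 + 59x - 14


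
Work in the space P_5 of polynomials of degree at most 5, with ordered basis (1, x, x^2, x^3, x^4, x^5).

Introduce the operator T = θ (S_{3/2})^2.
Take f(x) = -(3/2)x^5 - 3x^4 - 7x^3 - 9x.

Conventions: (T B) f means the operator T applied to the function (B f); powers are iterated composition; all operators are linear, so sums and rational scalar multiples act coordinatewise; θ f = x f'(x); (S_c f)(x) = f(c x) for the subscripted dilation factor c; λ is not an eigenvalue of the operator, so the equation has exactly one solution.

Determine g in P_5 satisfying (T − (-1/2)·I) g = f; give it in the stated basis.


write g with unknown coordinates in the stated basis and equate coefficients in (T − (-1/2)·I) g = f
solving from the highest basis element down gives g = -(1536/295757)x^5 - (192/6593)x^4 - (64/317)x^3 - (36/11)x
check: T g = -(885735/591514)x^5 - (19683/6593)x^4 - (2187/317)x^3 - (81/11)x
so T g − (-1/2)·g = -(3/2)x^5 - 3x^4 - 7x^3 - 9x = f ✓

the result is g(x) = -(1536/295757)x^5 - (192/6593)x^4 - (64/317)x^3 - (36/11)x


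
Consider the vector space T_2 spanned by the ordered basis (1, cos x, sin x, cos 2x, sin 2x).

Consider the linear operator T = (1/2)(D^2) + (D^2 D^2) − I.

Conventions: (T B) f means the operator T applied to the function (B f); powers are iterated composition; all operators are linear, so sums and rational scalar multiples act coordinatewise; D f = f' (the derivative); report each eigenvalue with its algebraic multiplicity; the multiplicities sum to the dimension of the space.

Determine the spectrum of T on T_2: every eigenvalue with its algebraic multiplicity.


image of 1: -1
image of cos x: -(1/2)cos x
image of sin x: -(1/2)sin x
image of cos 2x: 13cos 2x
image of sin 2x: 13sin 2x
the matrix is diagonal; its diagonal is (-1, -1/2, -1/2, 13, 13)
for a triangular matrix the eigenvalues are the diagonal entries, with algebraic multiplicity their repetition count

λ = -1 (multiplicity 1), λ = -1/2 (multiplicity 2), λ = 13 (multiplicity 2)


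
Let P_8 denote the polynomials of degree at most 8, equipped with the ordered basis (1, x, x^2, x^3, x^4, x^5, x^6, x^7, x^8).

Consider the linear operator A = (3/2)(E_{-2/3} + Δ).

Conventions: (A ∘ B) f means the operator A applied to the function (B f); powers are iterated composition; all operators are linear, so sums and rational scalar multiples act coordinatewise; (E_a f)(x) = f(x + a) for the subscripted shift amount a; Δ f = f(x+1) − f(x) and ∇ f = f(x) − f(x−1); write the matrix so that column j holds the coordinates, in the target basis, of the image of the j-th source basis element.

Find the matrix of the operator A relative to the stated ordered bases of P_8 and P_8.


image of 1: 3/2
image of x: (3/2)x + 1/2
image of x^2: (3/2)x^2 + x + 13/6
image of x^3: (3/2)x^3 + (3/2)x^2 + (13/2)x + 19/18
image of x^4: (3/2)x^4 + 2x^3 + 13x^2 + (38/9)x + 97/54
image of x^5: (3/2)x^5 + (5/2)x^4 + (65/3)x^3 + (95/9)x^2 + (485/54)x + 211/162
image of x^6: (3/2)x^6 + 3x^5 + (65/2)x^4 + (190/9)x^3 + (485/18)x^2 + (211/27)x + 793/486
image of x^7: (3/2)x^7 + (7/2)x^6 + (91/2)x^5 + (665/18)x^4 + (3395/54)x^3 + (1477/54)x^2 + (5551/486)x + 2059/1458
image of x^8: (3/2)x^8 + 4x^7 + (182/3)x^6 + (532/9)x^5 + (3395/27)x^4 + (5908/81)x^3 + (11102/243)x^2 + (8236/729)x + 6817/4374
each image's coordinates form column j of the matrix

the matrix is [[3/2, 1/2, 13/6, 19/18, 97/54, 211/162, 793/486, 2059/1458, 6817/4374]; [0, 3/2, 1, 13/2, 38/9, 485/54, 211/27, 5551/486, 8236/729]; [0, 0, 3/2, 3/2, 13, 95/9, 485/18, 1477/54, 11102/243]; [0, 0, 0, 3/2, 2, 65/3, 190/9, 3395/54, 5908/81]; [0, 0, 0, 0, 3/2, 5/2, 65/2, 665/18, 3395/27]; [0, 0, 0, 0, 0, 3/2, 3, 91/2, 532/9]; [0, 0, 0, 0, 0, 0, 3/2, 7/2, 182/3]; [0, 0, 0, 0, 0, 0, 0, 3/2, 4]; [0, 0, 0, 0, 0, 0, 0, 0, 3/2]] (rows listed top to bottom)


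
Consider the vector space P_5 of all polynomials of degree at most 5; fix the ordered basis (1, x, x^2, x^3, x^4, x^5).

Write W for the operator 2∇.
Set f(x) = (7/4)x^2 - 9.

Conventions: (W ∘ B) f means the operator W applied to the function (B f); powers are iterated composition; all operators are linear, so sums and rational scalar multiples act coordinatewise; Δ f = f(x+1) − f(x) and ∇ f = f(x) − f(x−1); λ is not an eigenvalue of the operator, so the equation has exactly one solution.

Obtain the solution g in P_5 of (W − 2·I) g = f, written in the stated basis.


the image equals g(x) = -(7/8)x^2 - (7/4)x + 29/8

write g with unknown coordinates in the stated basis and equate coefficients in (W − 2·I) g = f
solving from the highest basis element down gives g = -(7/8)x^2 - (7/4)x + 29/8
check: W g = -(7/2)x - 7/4
so W g − 2·g = (7/4)x^2 - 9 = f ✓


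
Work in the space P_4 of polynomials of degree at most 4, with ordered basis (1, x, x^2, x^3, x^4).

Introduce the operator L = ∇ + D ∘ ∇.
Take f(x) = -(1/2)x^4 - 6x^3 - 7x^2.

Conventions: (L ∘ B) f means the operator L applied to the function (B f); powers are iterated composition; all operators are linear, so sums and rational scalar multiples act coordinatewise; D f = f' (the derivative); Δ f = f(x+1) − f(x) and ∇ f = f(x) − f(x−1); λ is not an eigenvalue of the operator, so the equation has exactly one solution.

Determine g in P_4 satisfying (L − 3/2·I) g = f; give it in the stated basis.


g(x) = (1/3)x^4 + (44/9)x^3 + (142/9)x^2 + (784/27)x + 1946/81

write g with unknown coordinates in the stated basis and equate coefficients in (L − 3/2·I) g = f
solving from the highest basis element down gives g = (1/3)x^4 + (44/9)x^3 + (142/9)x^2 + (784/27)x + 1946/81
check: L g = (4/3)x^3 + (50/3)x^2 + (392/9)x + 973/27
so L g − 3/2·g = -(1/2)x^4 - 6x^3 - 7x^2 = f ✓


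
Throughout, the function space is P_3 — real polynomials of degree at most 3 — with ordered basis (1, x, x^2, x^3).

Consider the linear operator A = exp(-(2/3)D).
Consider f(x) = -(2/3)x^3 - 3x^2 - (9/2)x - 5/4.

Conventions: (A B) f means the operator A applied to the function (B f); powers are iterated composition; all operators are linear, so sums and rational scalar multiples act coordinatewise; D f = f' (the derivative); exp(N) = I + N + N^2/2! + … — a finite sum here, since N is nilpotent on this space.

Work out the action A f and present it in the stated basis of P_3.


order-1 term: (4/3)x^2 + 4x + 3
order-2 term: -(8/9)x - 4/3
order-3 term: 16/81
the series for exp(-(2/3)D) f terminates at order 3
exp(-(2/3)D) f = -(2/3)x^3 - (5/3)x^2 - (25/18)x + 199/324

the image equals g(x) = -(2/3)x^3 - (5/3)x^2 - (25/18)x + 199/324


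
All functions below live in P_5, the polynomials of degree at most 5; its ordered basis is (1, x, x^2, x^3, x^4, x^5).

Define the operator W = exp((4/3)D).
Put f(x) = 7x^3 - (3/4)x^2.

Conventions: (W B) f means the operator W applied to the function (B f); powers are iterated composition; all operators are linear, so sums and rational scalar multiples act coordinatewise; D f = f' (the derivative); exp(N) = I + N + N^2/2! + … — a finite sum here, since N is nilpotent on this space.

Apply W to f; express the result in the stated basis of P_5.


order-1 term: 28x^2 - 2x
order-2 term: (112/3)x - 4/3
order-3 term: 448/27
the series for exp((4/3)D) f terminates at order 3
exp((4/3)D) f = 7x^3 + (109/4)x^2 + (106/3)x + 412/27

the image equals g(x) = 7x^3 + (109/4)x^2 + (106/3)x + 412/27


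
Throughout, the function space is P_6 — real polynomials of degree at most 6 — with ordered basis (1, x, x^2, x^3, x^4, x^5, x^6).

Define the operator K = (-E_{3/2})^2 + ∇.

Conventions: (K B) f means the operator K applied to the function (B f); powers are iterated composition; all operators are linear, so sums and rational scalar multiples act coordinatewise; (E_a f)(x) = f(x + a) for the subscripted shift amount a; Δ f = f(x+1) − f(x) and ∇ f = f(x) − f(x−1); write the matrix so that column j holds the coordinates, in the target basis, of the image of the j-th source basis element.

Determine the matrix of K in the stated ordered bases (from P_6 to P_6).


image of 1: 1
image of x: x + 4
image of x^2: x^2 + 8x + 8
image of x^3: x^3 + 12x^2 + 24x + 28
image of x^4: x^4 + 16x^3 + 48x^2 + 112x + 80
image of x^5: x^5 + 20x^4 + 80x^3 + 280x^2 + 400x + 244
image of x^6: x^6 + 24x^5 + 120x^4 + 560x^3 + 1200x^2 + 1464x + 728
each image's coordinates form column j of the matrix

the matrix is [[1, 4, 8, 28, 80, 244, 728]; [0, 1, 8, 24, 112, 400, 1464]; [0, 0, 1, 12, 48, 280, 1200]; [0, 0, 0, 1, 16, 80, 560]; [0, 0, 0, 0, 1, 20, 120]; [0, 0, 0, 0, 0, 1, 24]; [0, 0, 0, 0, 0, 0, 1]] (rows listed top to bottom)


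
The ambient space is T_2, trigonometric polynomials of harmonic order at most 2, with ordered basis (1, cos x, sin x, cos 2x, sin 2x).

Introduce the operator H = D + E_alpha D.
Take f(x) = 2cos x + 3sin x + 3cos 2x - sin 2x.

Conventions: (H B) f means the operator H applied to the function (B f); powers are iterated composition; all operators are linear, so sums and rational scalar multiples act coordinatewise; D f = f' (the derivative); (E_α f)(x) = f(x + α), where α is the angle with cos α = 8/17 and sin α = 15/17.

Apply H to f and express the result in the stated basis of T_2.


D f = 3cos x - 2sin x - 2cos 2x - 6sin 2x
D f = 3cos x - 2sin x - 2cos 2x - 6sin 2x
E_alpha D f = -(6/17)cos x - (61/17)sin x - (1118/289)cos 2x + (1446/289)sin 2x
(D + E_alpha D) f = (45/17)cos x - (95/17)sin x - (1696/289)cos 2x - (288/289)sin 2x

the image equals g(x) = (45/17)cos x - (95/17)sin x - (1696/289)cos 2x - (288/289)sin 2x


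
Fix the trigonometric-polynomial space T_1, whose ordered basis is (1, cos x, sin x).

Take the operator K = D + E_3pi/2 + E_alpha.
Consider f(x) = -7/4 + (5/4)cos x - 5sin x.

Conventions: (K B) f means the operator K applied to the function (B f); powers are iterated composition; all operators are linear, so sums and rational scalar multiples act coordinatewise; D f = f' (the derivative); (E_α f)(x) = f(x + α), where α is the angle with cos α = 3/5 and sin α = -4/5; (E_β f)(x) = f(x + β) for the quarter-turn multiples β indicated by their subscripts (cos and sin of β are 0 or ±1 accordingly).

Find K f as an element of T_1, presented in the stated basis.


g(x) = -7/2 + (19/4)cos x - 2sin x

D f = -5cos x - (5/4)sin x
E_3pi/2 f = -7/4 + 5cos x + (5/4)sin x
E_alpha f = -7/4 + (19/4)cos x - 2sin x
(D + E_3pi/2 + E_alpha) f = -7/2 + (19/4)cos x - 2sin x


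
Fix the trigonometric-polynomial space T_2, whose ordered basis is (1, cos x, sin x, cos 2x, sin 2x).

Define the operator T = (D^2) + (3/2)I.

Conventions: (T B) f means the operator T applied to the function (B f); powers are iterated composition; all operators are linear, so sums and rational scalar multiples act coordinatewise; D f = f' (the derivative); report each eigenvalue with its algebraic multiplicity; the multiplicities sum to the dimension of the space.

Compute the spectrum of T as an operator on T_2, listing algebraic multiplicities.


image of 1: 3/2
image of cos x: (1/2)cos x
image of sin x: (1/2)sin x
image of cos 2x: -(5/2)cos 2x
image of sin 2x: -(5/2)sin 2x
the matrix is diagonal; its diagonal is (3/2, 1/2, 1/2, -5/2, -5/2)
for a triangular matrix the eigenvalues are the diagonal entries, with algebraic multiplicity their repetition count

λ = -5/2 (multiplicity 2), λ = 1/2 (multiplicity 2), λ = 3/2 (multiplicity 1)


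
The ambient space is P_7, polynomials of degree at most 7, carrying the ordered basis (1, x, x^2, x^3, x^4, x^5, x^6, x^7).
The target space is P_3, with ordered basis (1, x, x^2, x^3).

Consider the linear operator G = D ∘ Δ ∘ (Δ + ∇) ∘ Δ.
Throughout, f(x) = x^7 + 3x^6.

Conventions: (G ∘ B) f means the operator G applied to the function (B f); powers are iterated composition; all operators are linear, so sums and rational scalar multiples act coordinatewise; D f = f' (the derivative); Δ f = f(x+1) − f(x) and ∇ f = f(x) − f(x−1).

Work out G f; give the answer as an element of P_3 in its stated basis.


Δ f = 7x^6 + 39x^5 + 80x^4 + 95x^3 + 66x^2 + 25x + 4
Δ Δ f = 42x^5 + 300x^4 + 850x^3 + 1260x^2 + 974x + 312
∇ Δ f = 42x^5 + 90x^4 + 70x^3 + 90x^2 + 14x + 6
(Δ + ∇) Δ f = 84x^5 + 390x^4 + 920x^3 + 1350x^2 + 988x + 318
Δ (Δ + ∇) Δ f = 420x^4 + 2400x^3 + 5940x^2 + 7440x + 3732
D Δ (Δ + ∇) Δ f = 1680x^3 + 7200x^2 + 11880x + 7440

g(x) = 1680x^3 + 7200x^2 + 11880x + 7440


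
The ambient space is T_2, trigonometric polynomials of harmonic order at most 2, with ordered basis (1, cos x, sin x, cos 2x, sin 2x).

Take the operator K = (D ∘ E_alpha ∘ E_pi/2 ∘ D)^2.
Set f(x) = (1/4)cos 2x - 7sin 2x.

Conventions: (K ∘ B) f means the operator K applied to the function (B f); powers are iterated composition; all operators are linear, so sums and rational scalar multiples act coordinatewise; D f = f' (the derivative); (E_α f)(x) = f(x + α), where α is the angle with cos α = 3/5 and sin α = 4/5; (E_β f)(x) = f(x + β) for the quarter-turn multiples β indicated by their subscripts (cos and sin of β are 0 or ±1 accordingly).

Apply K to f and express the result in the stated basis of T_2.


D f = -14cos 2x - (1/2)sin 2x
E_pi/2 D f = 14cos 2x + (1/2)sin 2x
E_alpha E_pi/2 D f = -(86/25)cos 2x - (679/50)sin 2x
D (E_alpha ∘ E_pi/2 ∘ D) f = -(679/25)cos 2x + (172/25)sin 2x
D (D ∘ E_alpha ∘ E_pi/2 ∘ D) f = (344/25)cos 2x + (1358/25)sin 2x
E_pi/2 D (D ∘ E_alpha ∘ E_pi/2 ∘ D) f = -(344/25)cos 2x - (1358/25)sin 2x
E_alpha E_pi/2 D (D ∘ E_alpha ∘ E_pi/2 ∘ D) f = -(30184/625)cos 2x + (17762/625)sin 2x
D (E_alpha ∘ E_pi/2 ∘ D) (D ∘ E_alpha ∘ E_pi/2 ∘ D) f = (35524/625)cos 2x + (60368/625)sin 2x

the result is g(x) = (35524/625)cos 2x + (60368/625)sin 2x


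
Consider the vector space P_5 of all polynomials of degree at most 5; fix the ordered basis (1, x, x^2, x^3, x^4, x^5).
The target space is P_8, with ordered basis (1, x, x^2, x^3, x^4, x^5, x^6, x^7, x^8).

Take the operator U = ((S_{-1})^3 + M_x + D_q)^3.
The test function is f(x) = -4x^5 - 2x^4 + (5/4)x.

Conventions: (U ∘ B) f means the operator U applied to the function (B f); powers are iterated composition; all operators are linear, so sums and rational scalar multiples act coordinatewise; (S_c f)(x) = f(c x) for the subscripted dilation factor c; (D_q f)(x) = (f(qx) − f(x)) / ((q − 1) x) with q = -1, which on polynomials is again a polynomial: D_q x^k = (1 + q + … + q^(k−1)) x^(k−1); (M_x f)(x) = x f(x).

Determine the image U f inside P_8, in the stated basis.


S_{-1} f = 4x^5 - 2x^4 - (5/4)x
S_{-1} S_{-1} f = -4x^5 - 2x^4 + (5/4)x
S_{-1} S_{-1} S_{-1} f = 4x^5 - 2x^4 - (5/4)x
M_x f = -4x^6 - 2x^5 + (5/4)x^2
D_q f = -4x^4 + 5/4
((S_{-1})^3 + M_x + D_q) f = -4x^6 + 2x^5 - 6x^4 + (5/4)x^2 - (5/4)x + 5/4
S_{-1} ((S_{-1})^3 + M_x + D_q) f = -4x^6 - 2x^5 - 6x^4 + (5/4)x^2 + (5/4)x + 5/4
S_{-1} S_{-1} ((S_{-1})^3 + M_x + D_q) f = -4x^6 + 2x^5 - 6x^4 + (5/4)x^2 - (5/4)x + 5/4
S_{-1} S_{-1} S_{-1} ((S_{-1})^3 + M_x + D_q) f = -4x^6 - 2x^5 - 6x^4 + (5/4)x^2 + (5/4)x + 5/4
M_x ((S_{-1})^3 + M_x + D_q) f = -4x^7 + 2x^6 - 6x^5 + (5/4)x^3 - (5/4)x^2 + (5/4)x
D_q ((S_{-1})^3 + M_x + D_q) f = 2x^4 - 5/4
((S_{-1})^3 + M_x + D_q) ((S_{-1})^3 + M_x + D_q) f = -4x^7 - 2x^6 - 8x^5 - 4x^4 + (5/4)x^3 + (5/2)x
S_{-1} ((S_{-1})^3 + M_x + D_q) ((S_{-1})^3 + M_x + D_q) f = 4x^7 - 2x^6 + 8x^5 - 4x^4 - (5/4)x^3 - (5/2)x
S_{-1} S_{-1} ((S_{-1})^3 + M_x + D_q) ((S_{-1})^3 + M_x + D_q) f = -4x^7 - 2x^6 - 8x^5 - 4x^4 + (5/4)x^3 + (5/2)x
S_{-1} S_{-1} S_{-1} ((S_{-1})^3 + M_x + D_q) ((S_{-1})^3 + M_x + D_q) f = 4x^7 - 2x^6 + 8x^5 - 4x^4 - (5/4)x^3 - (5/2)x
M_x ((S_{-1})^3 + M_x + D_q) ((S_{-1})^3 + M_x + D_q) f = -4x^8 - 2x^7 - 8x^6 - 4x^5 + (5/4)x^4 + (5/2)x^2
D_q ((S_{-1})^3 + M_x + D_q) ((S_{-1})^3 + M_x + D_q) f = -4x^6 - 8x^4 + (5/4)x^2 + 5/2
((S_{-1})^3 + M_x + D_q) ((S_{-1})^3 + M_x + D_q) ((S_{-1})^3 + M_x + D_q) f = -4x^8 + 2x^7 - 14x^6 + 4x^5 - (43/4)x^4 - (5/4)x^3 + (15/4)x^2 - (5/2)x + 5/2

the image equals g(x) = -4x^8 + 2x^7 - 14x^6 + 4x^5 - (43/4)x^4 - (5/4)x^3 + (15/4)x^2 - (5/2)x + 5/2


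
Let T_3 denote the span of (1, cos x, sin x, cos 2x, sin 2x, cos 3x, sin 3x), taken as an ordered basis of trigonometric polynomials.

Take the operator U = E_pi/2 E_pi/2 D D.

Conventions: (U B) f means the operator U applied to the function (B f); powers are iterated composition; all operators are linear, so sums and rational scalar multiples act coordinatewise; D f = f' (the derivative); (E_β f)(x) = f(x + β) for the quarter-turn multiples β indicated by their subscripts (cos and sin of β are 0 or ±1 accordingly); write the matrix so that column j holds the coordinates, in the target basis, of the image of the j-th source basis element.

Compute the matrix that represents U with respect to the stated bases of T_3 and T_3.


the matrix is [[0, 0, 0, 0, 0, 0, 0]; [0, 1, 0, 0, 0, 0, 0]; [0, 0, 1, 0, 0, 0, 0]; [0, 0, 0, -4, 0, 0, 0]; [0, 0, 0, 0, -4, 0, 0]; [0, 0, 0, 0, 0, 9, 0]; [0, 0, 0, 0, 0, 0, 9]] (rows listed top to bottom)

image of 1: 0
image of cos x: cos x
image of sin x: sin x
image of cos 2x: -4cos 2x
image of sin 2x: -4sin 2x
image of cos 3x: 9cos 3x
image of sin 3x: 9sin 3x
each image's coordinates form column j of the matrix


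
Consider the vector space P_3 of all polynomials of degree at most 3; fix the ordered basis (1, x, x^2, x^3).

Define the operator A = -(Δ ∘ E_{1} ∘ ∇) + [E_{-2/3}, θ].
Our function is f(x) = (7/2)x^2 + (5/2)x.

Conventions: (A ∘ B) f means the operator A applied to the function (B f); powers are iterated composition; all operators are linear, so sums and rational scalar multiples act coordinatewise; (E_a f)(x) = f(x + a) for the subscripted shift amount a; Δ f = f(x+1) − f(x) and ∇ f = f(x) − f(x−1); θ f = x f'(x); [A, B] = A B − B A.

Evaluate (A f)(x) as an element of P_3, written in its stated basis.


the result is g(x) = -(14/3)x - 50/9

∇ f = 7x - 1
E_{1} ∇ f = 7x + 6
Δ E_{1} ∇ f = 7
(-(Δ ∘ E_{1} ∘ ∇)) f = -7
θ f = 7x^2 + (5/2)x
E_{-2/3} θ f = 7x^2 - (41/6)x + 13/9
E_{-2/3} f = (7/2)x^2 - (13/6)x - 1/9
θ E_{-2/3} f = 7x^2 - (13/6)x
[E_{-2/3}, θ] f = -(14/3)x + 13/9
(-(Δ ∘ E_{1} ∘ ∇) + [E_{-2/3}, θ]) f = -(14/3)x - 50/9


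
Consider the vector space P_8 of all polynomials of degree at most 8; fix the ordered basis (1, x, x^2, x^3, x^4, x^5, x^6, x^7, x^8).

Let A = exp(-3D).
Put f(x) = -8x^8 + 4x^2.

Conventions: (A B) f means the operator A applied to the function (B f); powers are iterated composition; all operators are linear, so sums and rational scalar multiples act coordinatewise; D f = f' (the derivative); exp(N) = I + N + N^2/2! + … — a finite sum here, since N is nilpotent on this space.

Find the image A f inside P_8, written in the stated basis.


the result is g(x) = -8x^8 + 192x^7 - 2016x^6 + 12096x^5 - 45360x^4 + 108864x^3 - 163292x^2 + 139944x - 52452

order-1 term: 192x^7 - 24x
order-2 term: -2016x^6 + 36
order-3 term: 12096x^5
order-4 term: -45360x^4
order-5 term: 108864x^3
order-6 term: -163296x^2
order-7 term: 139968x
order-8 term: -52488
the series for exp(-3D) f terminates at order 8
exp(-3D) f = -8x^8 + 192x^7 - 2016x^6 + 12096x^5 - 45360x^4 + 108864x^3 - 163292x^2 + 139944x - 52452


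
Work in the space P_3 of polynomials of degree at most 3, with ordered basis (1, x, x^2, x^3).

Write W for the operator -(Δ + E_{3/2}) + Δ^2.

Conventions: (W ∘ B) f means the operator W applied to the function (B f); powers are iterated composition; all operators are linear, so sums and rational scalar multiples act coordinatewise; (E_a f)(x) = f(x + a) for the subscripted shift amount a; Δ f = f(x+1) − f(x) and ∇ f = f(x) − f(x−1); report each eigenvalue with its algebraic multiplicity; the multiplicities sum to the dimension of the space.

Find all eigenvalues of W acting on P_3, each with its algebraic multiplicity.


λ = -1 (multiplicity 4)

image of 1: -1
image of x: -x - 5/2
image of x^2: -x^2 - 5x - 5/4
image of x^3: -x^3 - (15/2)x^2 - (15/4)x + 13/8
the matrix is upper triangular; its diagonal is (-1, -1, -1, -1)
for a triangular matrix the eigenvalues are the diagonal entries, with algebraic multiplicity their repetition count


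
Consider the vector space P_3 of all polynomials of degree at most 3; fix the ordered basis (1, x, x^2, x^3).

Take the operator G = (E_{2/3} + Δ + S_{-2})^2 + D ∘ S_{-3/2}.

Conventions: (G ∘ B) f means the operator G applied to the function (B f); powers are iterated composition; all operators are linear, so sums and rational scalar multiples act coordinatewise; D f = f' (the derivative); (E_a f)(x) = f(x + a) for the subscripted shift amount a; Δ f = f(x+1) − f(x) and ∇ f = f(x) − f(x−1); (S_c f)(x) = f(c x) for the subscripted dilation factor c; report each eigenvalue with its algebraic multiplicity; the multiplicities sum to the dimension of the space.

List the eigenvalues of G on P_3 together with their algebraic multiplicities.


image of 1: 4
image of x: x + 1/6
image of x^2: 25x^2 + (107/6)x + 47/3
image of x^3: 49x^3 - (161/8)x^2 - 18x + 215/27
the matrix is upper triangular; its diagonal is (4, 1, 25, 49)
for a triangular matrix the eigenvalues are the diagonal entries, with algebraic multiplicity their repetition count

λ = 1 (multiplicity 1), λ = 4 (multiplicity 1), λ = 25 (multiplicity 1), λ = 49 (multiplicity 1)


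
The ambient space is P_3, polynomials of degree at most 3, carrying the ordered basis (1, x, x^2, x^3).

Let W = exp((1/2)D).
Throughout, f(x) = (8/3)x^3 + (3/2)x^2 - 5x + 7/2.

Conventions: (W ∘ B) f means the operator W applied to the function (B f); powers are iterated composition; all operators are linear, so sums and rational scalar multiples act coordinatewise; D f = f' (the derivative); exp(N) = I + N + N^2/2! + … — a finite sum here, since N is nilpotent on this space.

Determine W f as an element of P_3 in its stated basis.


order-1 term: 4x^2 + (3/2)x - 5/2
order-2 term: 2x + 3/8
order-3 term: 1/3
the series for exp((1/2)D) f terminates at order 3
exp((1/2)D) f = (8/3)x^3 + (11/2)x^2 - (3/2)x + 41/24

the result is g(x) = (8/3)x^3 + (11/2)x^2 - (3/2)x + 41/24


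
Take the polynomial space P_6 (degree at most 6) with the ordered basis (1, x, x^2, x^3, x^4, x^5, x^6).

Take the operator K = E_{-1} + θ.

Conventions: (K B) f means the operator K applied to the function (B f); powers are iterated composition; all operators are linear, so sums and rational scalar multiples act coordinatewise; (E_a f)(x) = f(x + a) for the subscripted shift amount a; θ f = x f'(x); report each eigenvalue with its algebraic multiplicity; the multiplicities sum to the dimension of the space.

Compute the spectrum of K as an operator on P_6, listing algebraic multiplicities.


λ = 1 (multiplicity 1), λ = 2 (multiplicity 1), λ = 3 (multiplicity 1), λ = 4 (multiplicity 1), λ = 5 (multiplicity 1), λ = 6 (multiplicity 1), λ = 7 (multiplicity 1)

image of 1: 1
image of x: 2x - 1
image of x^2: 3x^2 - 2x + 1
image of x^3: 4x^3 - 3x^2 + 3x - 1
image of x^4: 5x^4 - 4x^3 + 6x^2 - 4x + 1
image of x^5: 6x^5 - 5x^4 + 10x^3 - 10x^2 + 5x - 1
image of x^6: 7x^6 - 6x^5 + 15x^4 - 20x^3 + 15x^2 - 6x + 1
the matrix is upper triangular; its diagonal is (1, 2, 3, 4, 5, 6, 7)
for a triangular matrix the eigenvalues are the diagonal entries, with algebraic multiplicity their repetition count


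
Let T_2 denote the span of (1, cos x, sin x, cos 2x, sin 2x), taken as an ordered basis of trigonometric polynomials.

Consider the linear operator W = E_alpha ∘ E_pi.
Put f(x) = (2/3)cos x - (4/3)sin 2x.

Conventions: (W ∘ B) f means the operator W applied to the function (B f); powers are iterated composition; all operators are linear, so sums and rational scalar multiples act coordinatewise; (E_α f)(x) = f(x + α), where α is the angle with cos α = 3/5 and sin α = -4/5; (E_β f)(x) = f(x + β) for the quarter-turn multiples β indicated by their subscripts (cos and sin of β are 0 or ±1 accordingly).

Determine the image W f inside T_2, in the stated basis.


E_pi f = -(2/3)cos x - (4/3)sin 2x
E_alpha E_pi f = -(2/5)cos x - (8/15)sin x + (32/25)cos 2x + (28/75)sin 2x

the result is g(x) = -(2/5)cos x - (8/15)sin x + (32/25)cos 2x + (28/75)sin 2x


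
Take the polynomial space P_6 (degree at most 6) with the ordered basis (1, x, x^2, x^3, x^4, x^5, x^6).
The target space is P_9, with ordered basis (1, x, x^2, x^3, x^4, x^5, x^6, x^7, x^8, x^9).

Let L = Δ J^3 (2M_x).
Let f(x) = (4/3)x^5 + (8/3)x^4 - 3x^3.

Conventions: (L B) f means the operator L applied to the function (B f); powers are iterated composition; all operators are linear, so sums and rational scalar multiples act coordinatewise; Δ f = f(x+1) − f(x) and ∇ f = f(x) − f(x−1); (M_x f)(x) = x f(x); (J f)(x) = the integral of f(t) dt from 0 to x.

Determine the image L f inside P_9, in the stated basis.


g(x) = (1/21)x^8 + (20/63)x^7 + (31/45)x^6 + (43/45)x^5 + (7/9)x^4 + (1/3)x^3 + (11/315)x^2 - (8/315)x - 1/135

M_x f = (4/3)x^6 + (8/3)x^5 - 3x^4
(2M_x) f = (8/3)x^6 + (16/3)x^5 - 6x^4
J (2M_x) f = (8/21)x^7 + (8/9)x^6 - (6/5)x^5
J J (2M_x) f = (1/21)x^8 + (8/63)x^7 - (1/5)x^6
J J J (2M_x) f = (1/189)x^9 + (1/63)x^8 - (1/35)x^7
Δ J^3 (2M_x) f = (1/21)x^8 + (20/63)x^7 + (31/45)x^6 + (43/45)x^5 + (7/9)x^4 + (1/3)x^3 + (11/315)x^2 - (8/315)x - 1/135


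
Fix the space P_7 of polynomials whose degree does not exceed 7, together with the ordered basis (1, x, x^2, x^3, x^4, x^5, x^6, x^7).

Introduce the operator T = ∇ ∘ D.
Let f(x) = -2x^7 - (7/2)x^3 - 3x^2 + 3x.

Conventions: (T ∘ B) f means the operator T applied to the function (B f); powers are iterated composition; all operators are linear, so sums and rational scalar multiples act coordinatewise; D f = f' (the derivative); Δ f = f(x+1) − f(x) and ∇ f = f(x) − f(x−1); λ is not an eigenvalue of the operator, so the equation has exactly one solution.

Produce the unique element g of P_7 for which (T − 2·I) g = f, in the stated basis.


write g with unknown coordinates in the stated basis and equate coefficients in (T − 2·I) g = f
solving from the highest basis element down gives g = x^7 + 21x^5 - (105/2)x^4 + (1127/4)x^3 - 681x^2 + (5559/4)x - 10117/8
check: T g = 42x^5 - 105x^4 + 560x^3 - 1365x^2 + (5565/2)x - 10117/4
so T g − 2·g = -2x^7 - (7/2)x^3 - 3x^2 + 3x = f ✓

the result is g(x) = x^7 + 21x^5 - (105/2)x^4 + (1127/4)x^3 - 681x^2 + (5559/4)x - 10117/8
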